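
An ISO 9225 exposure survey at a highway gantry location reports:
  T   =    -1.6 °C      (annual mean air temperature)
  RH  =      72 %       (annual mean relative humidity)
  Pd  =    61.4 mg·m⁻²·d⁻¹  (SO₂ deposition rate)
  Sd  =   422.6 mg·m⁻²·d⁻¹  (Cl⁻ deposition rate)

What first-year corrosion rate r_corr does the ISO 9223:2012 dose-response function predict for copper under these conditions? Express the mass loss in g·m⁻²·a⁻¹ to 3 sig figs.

r_corr = 8.05 g·m⁻²·a⁻¹

copper: T≤10 °C ⇒ hinge +0.126·(-1.6−10) = -1.4616
  Pd branch = 0.0053·Pd^0.26·e^(0.059·RH+f) = 0.2508 μm/a
  Sd branch = 0.01025·Sd^0.27·e^(0.036·RH+0.049·T) = 0.6477 μm/a
  r_corr = 0.2508 + 0.6477 = 0.8985 μm/a
Convert to mass loss: 0.8985 μm/a × 8.96 g/cm³ = 8.05 g·m⁻²·a⁻¹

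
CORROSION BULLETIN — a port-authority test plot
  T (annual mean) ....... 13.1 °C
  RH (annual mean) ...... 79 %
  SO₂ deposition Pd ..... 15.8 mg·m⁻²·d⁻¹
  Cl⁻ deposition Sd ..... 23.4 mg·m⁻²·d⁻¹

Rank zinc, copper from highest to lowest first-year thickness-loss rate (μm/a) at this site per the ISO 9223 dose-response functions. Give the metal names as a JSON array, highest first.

zinc: T>10 °C ⇒ hinge -0.071·(13.1−10) = -0.2201
  sulphur-dioxide contribution → 1.32 μm/a
  chloride contribution → 0.6047 μm/a
  ⇒ r_corr(zinc) = 1.925 μm/a
copper: T>10 °C ⇒ hinge -0.080·(13.1−10) = -0.2480
  sulphur-dioxide contribution → 0.8963 μm/a
  chloride contribution → 0.784 μm/a
  ⇒ r_corr(copper) = 1.68 μm/a
Ordering by μm/a: zinc (1.92) > copper (1.68)

["zinc", "copper"]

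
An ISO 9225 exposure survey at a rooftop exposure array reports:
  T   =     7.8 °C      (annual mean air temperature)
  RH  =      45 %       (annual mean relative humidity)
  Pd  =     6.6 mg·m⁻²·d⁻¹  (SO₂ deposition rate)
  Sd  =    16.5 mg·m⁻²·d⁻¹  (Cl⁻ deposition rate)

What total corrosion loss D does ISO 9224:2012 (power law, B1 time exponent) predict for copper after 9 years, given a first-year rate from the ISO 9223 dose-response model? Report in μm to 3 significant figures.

copper: f(T) = +0.126·(T−10) [T≤10 °C] = -0.2772
  SO₂ term: 0.0053·6.6^0.26·exp(0.059·45-0.2772) = 0.09333
  Sd branch = 0.01025·Sd^0.27·e^(0.036·RH+0.049·T) = 0.1618 μm/a
  r_corr = 0.09333 + 0.1618 = 0.2551 μm/a
Power-law: D(9) = r_corr · 9^0.667
  D(9) = 0.2551 × 9^0.667 = 0.2551 × 4.33 = 1.105 μm

D(9) = 1.10 μm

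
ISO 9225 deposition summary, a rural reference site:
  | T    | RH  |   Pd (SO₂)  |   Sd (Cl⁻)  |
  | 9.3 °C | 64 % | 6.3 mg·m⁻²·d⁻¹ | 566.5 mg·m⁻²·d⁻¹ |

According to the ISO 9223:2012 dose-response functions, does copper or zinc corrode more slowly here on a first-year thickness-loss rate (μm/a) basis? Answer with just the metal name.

copper: T≤10 °C ⇒ hinge +0.126·(9.3−10) = -0.0882
  sulphur-dioxide contribution → 0.3417 μm/a
  chloride contribution → 0.8966 μm/a
  total first-year rate 1.238 μm/a
zinc: f(T) = +0.038·(T−10) [T≤10 °C] = -0.0266
  sulphur-dioxide contribution → 0.5362 μm/a
  chloride contribution → 2.388 μm/a
  total first-year rate 2.924 μm/a
Ordering by μm/a: zinc (2.92) > copper (1.24)

copper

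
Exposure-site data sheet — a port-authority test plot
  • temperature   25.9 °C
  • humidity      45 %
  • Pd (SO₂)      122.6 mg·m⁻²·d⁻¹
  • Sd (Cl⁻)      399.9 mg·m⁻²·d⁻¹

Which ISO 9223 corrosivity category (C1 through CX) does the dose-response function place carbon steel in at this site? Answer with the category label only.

carbon steel: T>10 °C ⇒ hinge -0.054·(25.9−10) = -0.8586
  Pd branch = 1.77·Pd^0.52·e^(0.02·RH+f) = 22.49 μm/a
  Cl⁻ term: 0.102·399.9^0.62·exp(0.033·45+0.04·25.9) = 52.08
  r_corr = 22.49 + 52.08 = 74.57 μm/a
ISO 9223 Table 2 (carbon steel): 50 < 74.6 ≤ 80 μm/a ⇒ C4

C4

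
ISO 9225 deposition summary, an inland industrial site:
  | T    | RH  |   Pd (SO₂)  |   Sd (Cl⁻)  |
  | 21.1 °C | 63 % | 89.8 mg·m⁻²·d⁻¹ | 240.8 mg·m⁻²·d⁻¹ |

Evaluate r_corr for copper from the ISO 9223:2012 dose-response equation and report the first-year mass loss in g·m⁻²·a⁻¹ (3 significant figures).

r_corr = 13.6 g·m⁻²·a⁻¹

copper: temperature factor f = -0.080·(11.1) = -0.8880
  Pd branch = 0.0053·Pd^0.26·e^(0.059·RH+f) = 0.2889 μm/a
  Sd branch = 0.01025·Sd^0.27·e^(0.036·RH+0.049·T) = 1.224 μm/a
  sum: 0.2889 + 1.224 → r_corr = 1.513 μm/a
Convert to mass loss: 1.513 μm/a × 8.96 g/cm³ = 13.56 g·m⁻²·a⁻¹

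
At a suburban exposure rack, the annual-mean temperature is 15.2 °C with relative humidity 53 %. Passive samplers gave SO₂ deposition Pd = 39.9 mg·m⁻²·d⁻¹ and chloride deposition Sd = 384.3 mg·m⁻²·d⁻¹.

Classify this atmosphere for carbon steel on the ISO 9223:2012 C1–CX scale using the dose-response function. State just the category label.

C4

carbon steel: T>10 °C ⇒ hinge -0.054·(15.2−10) = -0.2808
  Pd branch = 1.77·Pd^0.52·e^(0.02·RH+f) = 26.24 μm/a
  Cl⁻ term: 0.102·384.3^0.62·exp(0.033·53+0.04·15.2) = 43.12
  sum: 26.24 + 43.12 → r_corr = 69.36 μm/a
Category bounds: 50…80 μm/a bracket r_corr ⇒ C4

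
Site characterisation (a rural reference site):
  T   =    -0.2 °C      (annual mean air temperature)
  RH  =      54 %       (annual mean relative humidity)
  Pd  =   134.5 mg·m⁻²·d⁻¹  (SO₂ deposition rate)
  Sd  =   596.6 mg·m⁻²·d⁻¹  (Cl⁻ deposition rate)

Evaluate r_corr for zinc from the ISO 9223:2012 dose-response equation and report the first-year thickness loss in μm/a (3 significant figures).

r_corr = 1.92 μm/a

zinc: temperature factor f = +0.038·(-10.2) = -0.3876
  Pd branch = 0.0129·Pd^0.44·e^(0.046·RH+f) = 0.9072 μm/a
  Sd branch = 0.0175·Sd^0.57·e^(0.008·RH+0.085·T) = 1.013 μm/a
  sum: 0.9072 + 1.013 → r_corr = 1.92 μm/a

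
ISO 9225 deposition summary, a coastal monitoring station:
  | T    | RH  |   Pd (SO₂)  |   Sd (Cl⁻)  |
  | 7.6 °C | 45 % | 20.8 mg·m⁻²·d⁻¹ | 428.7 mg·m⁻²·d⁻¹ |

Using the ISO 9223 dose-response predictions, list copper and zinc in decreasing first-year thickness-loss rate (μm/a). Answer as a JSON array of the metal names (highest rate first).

["zinc", "copper"]

copper: temperature factor f = +0.126·(-2.4) = -0.3024
  Pd branch = 0.0053·Pd^0.26·e^(0.059·RH+f) = 0.1227 μm/a
  Sd branch = 0.01025·Sd^0.27·e^(0.036·RH+0.049·T) = 0.3861 μm/a
  sum: 0.1227 + 0.3861 → r_corr = 0.5088 μm/a
zinc: f(T) = +0.038·(T−10) [T≤10 °C] = -0.0912
  SO₂ term: 0.0129·20.8^0.44·exp(0.046·45-0.0912) = 0.3547
  Sd branch = 0.0175·Sd^0.57·e^(0.008·RH+0.085·T) = 1.514 μm/a
  sum: 0.3547 + 1.514 → r_corr = 1.869 μm/a
Ordering by μm/a: zinc (1.87) > copper (0.509)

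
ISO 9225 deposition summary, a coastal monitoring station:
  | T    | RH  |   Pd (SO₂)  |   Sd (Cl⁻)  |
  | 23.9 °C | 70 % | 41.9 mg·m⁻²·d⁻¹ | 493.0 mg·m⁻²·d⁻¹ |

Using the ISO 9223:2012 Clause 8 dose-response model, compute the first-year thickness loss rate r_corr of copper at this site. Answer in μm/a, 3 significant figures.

r_corr = 2.48 μm/a

copper: T>10 °C ⇒ hinge -0.080·(23.9−10) = -1.1120
  sulphur-dioxide contribution → 0.2863 μm/a
  chloride contribution → 2.192 μm/a
  total first-year rate 2.478 μm/a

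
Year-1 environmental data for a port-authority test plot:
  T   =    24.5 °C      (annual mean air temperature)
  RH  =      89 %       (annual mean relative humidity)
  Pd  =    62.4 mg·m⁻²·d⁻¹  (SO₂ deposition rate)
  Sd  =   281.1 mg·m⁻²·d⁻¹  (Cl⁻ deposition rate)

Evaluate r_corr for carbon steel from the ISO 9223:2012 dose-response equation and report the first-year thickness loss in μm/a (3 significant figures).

r_corr = 210 μm/a

carbon steel: temperature factor f = -0.054·(14.5) = -0.7830
  SO₂ term: 1.77·62.4^0.52·exp(0.02·89-0.7830) = 41.16
  Cl⁻ term: 0.102·281.1^0.62·exp(0.033·89+0.04·24.5) = 169.1
  sum: 41.16 + 169.1 → r_corr = 210.2 μm/a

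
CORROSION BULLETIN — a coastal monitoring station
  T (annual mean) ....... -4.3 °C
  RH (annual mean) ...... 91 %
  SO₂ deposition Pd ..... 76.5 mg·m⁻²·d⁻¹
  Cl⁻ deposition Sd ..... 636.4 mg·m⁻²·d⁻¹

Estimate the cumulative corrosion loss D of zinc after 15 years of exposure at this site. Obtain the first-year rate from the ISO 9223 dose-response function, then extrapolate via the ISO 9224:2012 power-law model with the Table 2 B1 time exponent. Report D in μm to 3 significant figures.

D(15) = 39.0 μm

zinc: f(T) = +0.038·(T−10) [T≤10 °C] = -0.5434
  Pd branch = 0.0129·Pd^0.44·e^(0.046·RH+f) = 3.322 μm/a
  Cl⁻ term: 0.0175·636.4^0.57·exp(0.008·91+0.085·-4.3) = 0.9968
  sum: 3.322 + 0.9968 → r_corr = 4.318 μm/a
ISO 9224: D(t) = r_corr · t^b with b = 0.813 (zinc, B1)
  D(15) = 4.318 × 15^0.813 = 4.318 × 9.04 = 39.04 μm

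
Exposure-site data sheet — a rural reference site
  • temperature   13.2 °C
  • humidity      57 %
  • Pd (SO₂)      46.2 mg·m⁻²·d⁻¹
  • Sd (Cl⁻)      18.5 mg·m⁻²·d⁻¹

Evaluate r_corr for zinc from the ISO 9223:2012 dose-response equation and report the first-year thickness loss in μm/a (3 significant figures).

r_corr = 1.21 μm/a

zinc: T>10 °C ⇒ hinge -0.071·(13.2−10) = -0.2272
  SO₂ term: 0.0129·46.2^0.44·exp(0.046·57-0.2272) = 0.764
  Cl⁻ term: 0.0175·18.5^0.57·exp(0.008·57+0.085·13.2) = 0.4473
  r_corr = 0.764 + 0.4473 = 1.211 μm/a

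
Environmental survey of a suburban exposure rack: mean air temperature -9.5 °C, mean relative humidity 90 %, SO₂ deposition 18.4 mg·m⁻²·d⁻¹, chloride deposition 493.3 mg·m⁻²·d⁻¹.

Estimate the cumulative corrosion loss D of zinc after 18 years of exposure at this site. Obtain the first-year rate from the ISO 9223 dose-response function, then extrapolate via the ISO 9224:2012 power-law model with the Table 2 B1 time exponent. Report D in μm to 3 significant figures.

zinc: temperature factor f = +0.038·(-19.5) = -0.7410
  Pd branch = 0.0129·Pd^0.44·e^(0.046·RH+f) = 1.391 μm/a
  Cl⁻ term: 0.0175·493.3^0.57·exp(0.008·90+0.085·-9.5) = 0.5497
  sum: 1.391 + 0.5497 → r_corr = 1.941 μm/a
Power-law: D(18) = r_corr · 18^0.813
  D(18) = 1.941 × 18^0.813 = 1.941 × 10.48 = 20.34 μm

D(18) = 20.3 μm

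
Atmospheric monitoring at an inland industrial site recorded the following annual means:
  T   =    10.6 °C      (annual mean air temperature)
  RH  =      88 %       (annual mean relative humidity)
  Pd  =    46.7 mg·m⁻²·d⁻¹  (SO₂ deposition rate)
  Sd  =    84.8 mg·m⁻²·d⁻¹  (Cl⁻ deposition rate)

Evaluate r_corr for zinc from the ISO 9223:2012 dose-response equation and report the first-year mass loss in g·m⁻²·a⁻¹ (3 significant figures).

zinc: temperature factor f = -0.071·(0.6) = -0.0426
  sulphur-dioxide contribution → 3.842 μm/a
  chloride contribution → 1.095 μm/a
  total first-year rate 4.937 μm/a
Convert to mass loss: 4.937 μm/a × 7.14 g/cm³ = 35.25 g·m⁻²·a⁻¹

r_corr = 35.3 g·m⁻²·a⁻¹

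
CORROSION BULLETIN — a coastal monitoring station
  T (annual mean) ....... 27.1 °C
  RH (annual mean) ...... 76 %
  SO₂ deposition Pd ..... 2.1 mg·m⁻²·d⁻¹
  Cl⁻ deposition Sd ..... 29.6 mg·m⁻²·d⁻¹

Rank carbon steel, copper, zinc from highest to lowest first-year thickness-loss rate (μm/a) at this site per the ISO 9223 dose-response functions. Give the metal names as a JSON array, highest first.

["carbon steel", "zinc", "copper"]

carbon steel: T>10 °C ⇒ hinge -0.054·(27.1−10) = -0.9234
  sulphur-dioxide contribution → 4.727 μm/a
  chloride contribution → 30.25 μm/a
  ⇒ r_corr(carbon steel) = 34.98 μm/a
copper: temperature factor f = -0.080·(17.1) = -1.3680
  sulphur-dioxide contribution → 0.145 μm/a
  chloride contribution → 1.489 μm/a
  total first-year rate 1.634 μm/a
zinc: temperature factor f = -0.071·(17.1) = -1.2141
  sulphur-dioxide contribution → 0.1751 μm/a
  chloride contribution → 2.219 μm/a
  ⇒ r_corr(zinc) = 2.394 μm/a
Ordering by μm/a: carbon steel (35) > zinc (2.39) > copper (1.63)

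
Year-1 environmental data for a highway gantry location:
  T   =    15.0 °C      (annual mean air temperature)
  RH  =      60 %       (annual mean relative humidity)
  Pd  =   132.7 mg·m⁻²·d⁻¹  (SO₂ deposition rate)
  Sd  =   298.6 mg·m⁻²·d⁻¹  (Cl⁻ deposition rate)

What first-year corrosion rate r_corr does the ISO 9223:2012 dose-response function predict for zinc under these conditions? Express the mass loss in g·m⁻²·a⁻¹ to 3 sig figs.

r_corr = 27.4 g·m⁻²·a⁻¹

zinc: temperature factor f = -0.071·(5.0) = -0.3550
  Pd branch = 0.0129·Pd^0.44·e^(0.046·RH+f) = 1.228 μm/a
  Cl⁻ term: 0.0175·298.6^0.57·exp(0.008·60+0.085·15.0) = 2.606
  sum: 1.228 + 2.606 → r_corr = 3.834 μm/a
Convert to mass loss: 3.834 μm/a × 7.14 g/cm³ = 27.38 g·m⁻²·a⁻¹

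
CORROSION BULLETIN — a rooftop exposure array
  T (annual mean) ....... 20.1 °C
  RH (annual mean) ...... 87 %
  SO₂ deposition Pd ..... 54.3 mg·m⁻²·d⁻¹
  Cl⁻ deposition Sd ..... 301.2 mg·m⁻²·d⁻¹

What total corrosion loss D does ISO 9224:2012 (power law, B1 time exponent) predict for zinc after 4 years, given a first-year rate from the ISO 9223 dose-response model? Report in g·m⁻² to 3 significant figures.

D(4) = 155 g·m⁻²

zinc: T>10 °C ⇒ hinge -0.071·(20.1−10) = -0.7171
  Pd branch = 0.0129·Pd^0.44·e^(0.046·RH+f) = 1.998 μm/a
  Cl⁻ term: 0.0175·301.2^0.57·exp(0.008·87+0.085·20.1) = 5.015
  r_corr = 1.998 + 5.015 = 7.012 μm/a
Power-law: D(4) = r_corr · 4^0.813
  D(4) = 7.012 × 4^0.813 = 7.012 × 3.087 = 21.64 μm
  Mass loss = 21.64 μm × 7.14 g/cm³ = 154.5 g·m⁻²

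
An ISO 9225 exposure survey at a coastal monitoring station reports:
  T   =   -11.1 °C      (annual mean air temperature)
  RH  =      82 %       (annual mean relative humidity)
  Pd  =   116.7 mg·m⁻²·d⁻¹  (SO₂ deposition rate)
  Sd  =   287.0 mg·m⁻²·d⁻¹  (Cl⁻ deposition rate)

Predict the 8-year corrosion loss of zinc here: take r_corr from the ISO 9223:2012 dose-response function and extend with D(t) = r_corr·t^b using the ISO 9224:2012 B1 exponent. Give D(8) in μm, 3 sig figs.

zinc: T≤10 °C ⇒ hinge +0.038·(-11.1−10) = -0.8018
  Pd branch = 0.0129·Pd^0.44·e^(0.046·RH+f) = 2.042 μm/a
  Sd branch = 0.0175·Sd^0.57·e^(0.008·RH+0.085·T) = 0.3305 μm/a
  sum: 2.042 + 0.3305 → r_corr = 2.372 μm/a
Power-law: D(8) = r_corr · 8^0.813
  D(8) = 2.372 × 8^0.813 = 2.372 × 5.423 = 12.86 μm

D(8) = 12.9 μm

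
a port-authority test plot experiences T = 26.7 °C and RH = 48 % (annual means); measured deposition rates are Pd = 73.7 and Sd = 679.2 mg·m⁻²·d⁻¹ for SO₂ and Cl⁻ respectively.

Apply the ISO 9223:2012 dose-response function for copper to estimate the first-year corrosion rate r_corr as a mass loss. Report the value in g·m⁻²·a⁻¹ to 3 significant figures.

copper: f(T) = -0.080·(T−10) [T>10 °C] = -1.3360
  SO₂ term: 0.0053·73.7^0.26·exp(0.059·48-1.3360) = 0.07236
  Cl⁻ term: 0.01025·679.2^0.27·exp(0.036·48+0.049·26.7) = 1.242
  sum: 0.07236 + 1.242 → r_corr = 1.314 μm/a
Convert to mass loss: 1.314 μm/a × 8.96 g/cm³ = 11.77 g·m⁻²·a⁻¹

r_corr = 11.8 g·m⁻²·a⁻¹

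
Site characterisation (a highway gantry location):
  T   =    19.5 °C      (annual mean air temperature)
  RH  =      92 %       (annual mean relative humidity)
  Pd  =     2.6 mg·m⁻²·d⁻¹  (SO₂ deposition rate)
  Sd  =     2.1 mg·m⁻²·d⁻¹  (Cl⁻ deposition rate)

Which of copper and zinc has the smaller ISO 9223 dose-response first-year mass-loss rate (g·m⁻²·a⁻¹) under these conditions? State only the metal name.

zinc

copper: T>10 °C ⇒ hinge -0.080·(19.5−10) = -0.7600
  Pd branch = 0.0053·Pd^0.26·e^(0.059·RH+f) = 0.7235 μm/a
  Cl⁻ term: 0.01025·2.1^0.27·exp(0.036·92+0.049·19.5) = 0.8935
  r_corr = 0.7235 + 0.8935 = 1.617 μm/a
  mass loss = 1.617 μm/a × 8.96 g/cm³ = 14.49 g·m⁻²·a⁻¹
zinc: T>10 °C ⇒ hinge -0.071·(19.5−10) = -0.6745
  Pd branch = 0.0129·Pd^0.44·e^(0.046·RH+f) = 0.6889 μm/a
  Cl⁻ term: 0.0175·2.1^0.57·exp(0.008·92+0.085·19.5) = 0.2925
  r_corr = 0.6889 + 0.2925 = 0.9815 μm/a
  mass loss = 0.9815 μm/a × 7.14 g/cm³ = 7.008 g·m⁻²·a⁻¹
Ordering by g·m⁻²·a⁻¹: copper (14.5) > zinc (7.01)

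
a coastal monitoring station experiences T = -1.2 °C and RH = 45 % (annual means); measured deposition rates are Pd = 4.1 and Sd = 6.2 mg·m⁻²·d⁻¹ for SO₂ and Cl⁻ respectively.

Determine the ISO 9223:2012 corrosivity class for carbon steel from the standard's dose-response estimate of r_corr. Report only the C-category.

C2

carbon steel: temperature factor f = +0.150·(-11.2) = -1.6800
  Pd branch = 1.77·Pd^0.52·e^(0.02·RH+f) = 1.69 μm/a
  Cl⁻ term: 0.102·6.2^0.62·exp(0.033·45+0.04·-1.2) = 1.33
  r_corr = 1.69 + 1.33 = 3.02 μm/a
ISO 9223 Table 2 (carbon steel): 1.3 < 3.02 ≤ 25 μm/a ⇒ C2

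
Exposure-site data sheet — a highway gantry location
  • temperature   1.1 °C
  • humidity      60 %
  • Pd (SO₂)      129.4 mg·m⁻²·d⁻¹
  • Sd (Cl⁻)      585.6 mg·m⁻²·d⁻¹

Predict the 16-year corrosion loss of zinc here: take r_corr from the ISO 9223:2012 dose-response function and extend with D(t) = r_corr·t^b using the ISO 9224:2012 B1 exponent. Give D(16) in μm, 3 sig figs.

D(16) = 22.9 μm

zinc: f(T) = +0.038·(T−10) [T≤10 °C] = -0.3382
  sulphur-dioxide contribution → 1.235 μm/a
  chloride contribution → 1.174 μm/a
  total first-year rate 2.409 μm/a
Long-term exponent b (ISO 9224 Table 2, B1) = 0.813
  D(16) = 2.409 × 16^0.813 = 2.409 × 9.527 = 22.95 μm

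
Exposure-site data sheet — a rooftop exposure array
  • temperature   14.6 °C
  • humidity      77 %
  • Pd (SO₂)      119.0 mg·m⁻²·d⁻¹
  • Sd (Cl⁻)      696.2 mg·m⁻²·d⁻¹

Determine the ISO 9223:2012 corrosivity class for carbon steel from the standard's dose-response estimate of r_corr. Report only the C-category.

carbon steel: f(T) = -0.054·(T−10) [T>10 °C] = -0.2484
  sulphur-dioxide contribution → 77.3 μm/a
  chloride contribution → 134.4 μm/a
  total first-year rate 211.7 μm/a
ISO 9223 Table 2 (carbon steel): 200 < 212 ≤ 700 μm/a ⇒ CX

CX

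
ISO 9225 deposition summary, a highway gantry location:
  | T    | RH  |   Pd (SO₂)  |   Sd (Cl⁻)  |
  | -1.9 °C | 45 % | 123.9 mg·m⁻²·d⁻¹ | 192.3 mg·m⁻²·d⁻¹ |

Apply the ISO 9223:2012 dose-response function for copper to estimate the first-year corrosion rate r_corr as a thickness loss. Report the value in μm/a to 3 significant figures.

copper: f(T) = +0.126·(T−10) [T≤10 °C] = -1.4994
  sulphur-dioxide contribution → 0.05893 μm/a
  chloride contribution → 0.1952 μm/a
  total first-year rate 0.2542 μm/a

r_corr = 0.254 μm/a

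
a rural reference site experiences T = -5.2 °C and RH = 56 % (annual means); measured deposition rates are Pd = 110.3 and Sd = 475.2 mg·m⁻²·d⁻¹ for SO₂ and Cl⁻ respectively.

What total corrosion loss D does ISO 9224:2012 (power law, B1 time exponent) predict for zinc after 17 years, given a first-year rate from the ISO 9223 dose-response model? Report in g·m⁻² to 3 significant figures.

D(17) = 96.1 g·m⁻²

zinc: temperature factor f = +0.038·(-15.2) = -0.5776
  SO₂ term: 0.0129·110.3^0.44·exp(0.046·56-0.5776) = 0.7537
  Cl⁻ term: 0.0175·475.2^0.57·exp(0.008·56+0.085·-5.2) = 0.5908
  r_corr = 0.7537 + 0.5908 = 1.345 μm/a
ISO 9224: D(t) = r_corr · t^b with b = 0.813 (zinc, B1)
  D(17) = 1.345 × 17^0.813 = 1.345 × 10.01 = 13.46 μm
  Mass loss = 13.46 μm × 7.14 g/cm³ = 96.08 g·m⁻²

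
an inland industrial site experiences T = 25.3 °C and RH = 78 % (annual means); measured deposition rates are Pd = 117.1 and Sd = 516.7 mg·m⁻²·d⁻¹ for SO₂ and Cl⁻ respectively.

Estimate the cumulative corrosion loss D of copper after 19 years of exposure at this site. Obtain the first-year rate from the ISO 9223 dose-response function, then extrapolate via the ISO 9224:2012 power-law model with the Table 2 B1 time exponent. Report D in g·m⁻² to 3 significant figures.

copper: T>10 °C ⇒ hinge -0.080·(25.3−10) = -1.2240
  Pd branch = 0.0053·Pd^0.26·e^(0.059·RH+f) = 0.536 μm/a
  Cl⁻ term: 0.01025·516.7^0.27·exp(0.036·78+0.049·25.3) = 3.171
  r_corr = 0.536 + 3.171 = 3.707 μm/a
ISO 9224: D(t) = r_corr · t^b with b = 0.667 (copper, B1)
  D(19) = 3.707 × 19^0.667 = 3.707 × 7.127 = 26.42 μm
  Mass loss = 26.42 μm × 8.96 g/cm³ = 236.7 g·m⁻²

D(19) = 237 g·m⁻²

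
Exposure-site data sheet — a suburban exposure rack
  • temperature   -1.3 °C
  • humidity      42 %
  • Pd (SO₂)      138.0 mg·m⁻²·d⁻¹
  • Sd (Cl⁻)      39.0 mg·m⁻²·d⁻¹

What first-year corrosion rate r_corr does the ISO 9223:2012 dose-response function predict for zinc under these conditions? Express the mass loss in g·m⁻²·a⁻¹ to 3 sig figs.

r_corr = 4.88 g·m⁻²·a⁻¹

zinc: temperature factor f = +0.038·(-11.3) = -0.4294
  SO₂ term: 0.0129·138.0^0.44·exp(0.046·42-0.4294) = 0.5066
  Sd branch = 0.0175·Sd^0.57·e^(0.008·RH+0.085·T) = 0.177 μm/a
  sum: 0.5066 + 0.177 → r_corr = 0.6836 μm/a
Convert to mass loss: 0.6836 μm/a × 7.14 g/cm³ = 4.881 g·m⁻²·a⁻¹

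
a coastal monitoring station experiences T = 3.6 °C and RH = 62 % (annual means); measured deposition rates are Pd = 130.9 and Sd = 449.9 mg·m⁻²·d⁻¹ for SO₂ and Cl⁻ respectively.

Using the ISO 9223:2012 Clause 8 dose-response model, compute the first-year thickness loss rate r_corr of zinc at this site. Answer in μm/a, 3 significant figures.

zinc: temperature factor f = +0.038·(-6.4) = -0.2432
  sulphur-dioxide contribution → 1.496 μm/a
  chloride contribution → 1.269 μm/a
  ⇒ r_corr(zinc) = 2.766 μm/a

r_corr = 2.77 μm/a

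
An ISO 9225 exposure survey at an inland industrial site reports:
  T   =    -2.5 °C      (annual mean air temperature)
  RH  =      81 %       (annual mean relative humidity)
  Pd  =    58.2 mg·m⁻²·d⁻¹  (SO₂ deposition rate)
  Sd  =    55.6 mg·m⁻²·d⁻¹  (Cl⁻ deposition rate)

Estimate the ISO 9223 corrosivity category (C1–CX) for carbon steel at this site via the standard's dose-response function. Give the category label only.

carbon steel: T≤10 °C ⇒ hinge +0.150·(-2.5−10) = -1.8750
  Pd branch = 1.77·Pd^0.52·e^(0.02·RH+f) = 11.35 μm/a
  Sd branch = 0.102·Sd^0.62·e^(0.033·RH+0.04·T) = 16.14 μm/a
  r_corr = 11.35 + 16.14 = 27.49 μm/a
ISO 9223 Table 2 (carbon steel): 25 < 27.5 ≤ 50 μm/a ⇒ C3

C3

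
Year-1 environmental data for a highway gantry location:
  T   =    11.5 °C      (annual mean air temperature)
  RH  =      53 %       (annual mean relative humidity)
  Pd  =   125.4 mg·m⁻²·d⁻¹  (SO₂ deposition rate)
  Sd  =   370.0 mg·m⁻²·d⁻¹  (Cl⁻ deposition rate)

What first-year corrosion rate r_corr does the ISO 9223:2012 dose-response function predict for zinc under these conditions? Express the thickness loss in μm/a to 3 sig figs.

r_corr = 3.18 μm/a

zinc: T>10 °C ⇒ hinge -0.071·(11.5−10) = -0.1065
  sulphur-dioxide contribution → 1.113 μm/a
  chloride contribution → 2.068 μm/a
  total first-year rate 3.181 μm/a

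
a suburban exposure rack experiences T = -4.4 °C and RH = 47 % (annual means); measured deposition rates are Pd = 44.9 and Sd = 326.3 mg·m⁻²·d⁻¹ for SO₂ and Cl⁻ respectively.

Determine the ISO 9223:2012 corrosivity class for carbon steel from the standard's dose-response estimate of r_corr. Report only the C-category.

carbon steel: T≤10 °C ⇒ hinge +0.150·(-4.4−10) = -2.1600
  SO₂ term: 1.77·44.9^0.52·exp(0.02·47-2.1600) = 3.778
  Sd branch = 0.102·Sd^0.62·e^(0.033·RH+0.04·T) = 14.59 μm/a
  sum: 3.778 + 14.59 → r_corr = 18.37 μm/a
ISO 9223 Table 2 (carbon steel): 1.3 < 18.4 ≤ 25 μm/a ⇒ C2

C2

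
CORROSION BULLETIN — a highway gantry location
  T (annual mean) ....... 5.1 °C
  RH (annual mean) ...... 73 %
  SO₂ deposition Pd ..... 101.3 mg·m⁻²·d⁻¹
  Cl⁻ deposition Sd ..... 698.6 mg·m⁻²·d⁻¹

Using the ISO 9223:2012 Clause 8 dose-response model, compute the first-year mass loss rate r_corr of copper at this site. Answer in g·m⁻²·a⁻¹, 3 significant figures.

copper: T≤10 °C ⇒ hinge +0.126·(5.1−10) = -0.6174
  Pd branch = 0.0053·Pd^0.26·e^(0.059·RH+f) = 0.7049 μm/a
  Cl⁻ term: 0.01025·698.6^0.27·exp(0.036·73+0.049·5.1) = 1.068
  r_corr = 0.7049 + 1.068 = 1.773 μm/a
Convert to mass loss: 1.773 μm/a × 8.96 g/cm³ = 15.88 g·m⁻²·a⁻¹

r_corr = 15.9 g·m⁻²·a⁻¹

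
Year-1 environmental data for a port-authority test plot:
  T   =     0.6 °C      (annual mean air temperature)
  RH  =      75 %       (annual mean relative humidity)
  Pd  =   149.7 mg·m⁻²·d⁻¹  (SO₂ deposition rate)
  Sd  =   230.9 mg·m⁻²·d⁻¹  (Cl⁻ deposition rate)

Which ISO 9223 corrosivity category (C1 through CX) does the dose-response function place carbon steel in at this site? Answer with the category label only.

carbon steel: f(T) = +0.150·(T−10) [T≤10 °C] = -1.4100
  Pd branch = 1.77·Pd^0.52·e^(0.02·RH+f) = 26.19 μm/a
  Sd branch = 0.102·Sd^0.62·e^(0.033·RH+0.04·T) = 36.24 μm/a
  r_corr = 26.19 + 36.24 = 62.44 μm/a
ISO 9223 Table 2 (carbon steel): 50 < 62.4 ≤ 80 μm/a ⇒ C4

C4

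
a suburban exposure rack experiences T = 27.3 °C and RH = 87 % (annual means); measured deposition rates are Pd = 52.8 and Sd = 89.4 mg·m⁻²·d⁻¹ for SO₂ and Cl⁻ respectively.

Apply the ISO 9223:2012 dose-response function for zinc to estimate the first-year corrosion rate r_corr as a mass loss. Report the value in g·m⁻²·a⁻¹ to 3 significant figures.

r_corr = 41.5 g·m⁻²·a⁻¹

zinc: temperature factor f = -0.071·(17.3) = -1.2283
  SO₂ term: 0.0129·52.8^0.44·exp(0.046·87-1.2283) = 1.183
  Cl⁻ term: 0.0175·89.4^0.57·exp(0.008·87+0.085·27.3) = 4.628
  sum: 1.183 + 4.628 → r_corr = 5.811 μm/a
Convert to mass loss: 5.811 μm/a × 7.14 g/cm³ = 41.49 g·m⁻²·a⁻¹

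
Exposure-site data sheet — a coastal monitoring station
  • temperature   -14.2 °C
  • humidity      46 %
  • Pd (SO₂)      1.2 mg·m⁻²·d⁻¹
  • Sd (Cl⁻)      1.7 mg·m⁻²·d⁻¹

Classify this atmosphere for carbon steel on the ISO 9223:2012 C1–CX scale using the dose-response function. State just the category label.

carbon steel: f(T) = +0.150·(T−10) [T≤10 °C] = -3.6300
  SO₂ term: 1.77·1.2^0.52·exp(0.02·46-3.6300) = 0.1295
  Cl⁻ term: 0.102·1.7^0.62·exp(0.033·46+0.04·-14.2) = 0.3665
  r_corr = 0.1295 + 0.3665 = 0.496 μm/a
Category bounds: 0…1.3 μm/a bracket r_corr ⇒ C1

C1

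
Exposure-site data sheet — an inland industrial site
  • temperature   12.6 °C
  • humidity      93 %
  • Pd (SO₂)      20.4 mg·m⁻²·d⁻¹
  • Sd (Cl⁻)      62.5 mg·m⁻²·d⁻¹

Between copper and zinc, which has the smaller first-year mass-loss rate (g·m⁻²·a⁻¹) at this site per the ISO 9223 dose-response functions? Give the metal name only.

zinc

copper: T>10 °C ⇒ hinge -0.080·(12.6−10) = -0.2080
  Pd branch = 0.0053·Pd^0.26·e^(0.059·RH+f) = 2.277 μm/a
  Cl⁻ term: 0.01025·62.5^0.27·exp(0.036·93+0.049·12.6) = 1.651
  sum: 2.277 + 1.651 → r_corr = 3.928 μm/a
  mass loss = 3.928 μm/a × 8.96 g/cm³ = 35.2 g·m⁻²·a⁻¹
zinc: T>10 °C ⇒ hinge -0.071·(12.6−10) = -0.1846
  SO₂ term: 0.0129·20.4^0.44·exp(0.046·93-0.1846) = 2.915
  Sd branch = 0.0175·Sd^0.57·e^(0.008·RH+0.085·T) = 1.135 μm/a
  r_corr = 2.915 + 1.135 = 4.049 μm/a
  mass loss = 4.049 μm/a × 7.14 g/cm³ = 28.91 g·m⁻²·a⁻¹
Ordering by g·m⁻²·a⁻¹: copper (35.2) > zinc (28.9)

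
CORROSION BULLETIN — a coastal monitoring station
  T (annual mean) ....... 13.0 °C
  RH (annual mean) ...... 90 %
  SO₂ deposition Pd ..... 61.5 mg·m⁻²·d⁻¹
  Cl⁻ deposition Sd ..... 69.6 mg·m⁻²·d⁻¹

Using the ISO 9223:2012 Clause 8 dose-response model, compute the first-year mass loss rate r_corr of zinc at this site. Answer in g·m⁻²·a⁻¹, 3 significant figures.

zinc: T>10 °C ⇒ hinge -0.071·(13.0−10) = -0.2130
  SO₂ term: 0.0129·61.5^0.44·exp(0.046·90-0.2130) = 4.01
  Cl⁻ term: 0.0175·69.6^0.57·exp(0.008·90+0.085·13.0) = 1.219
  r_corr = 4.01 + 1.219 = 5.229 μm/a
Convert to mass loss: 5.229 μm/a × 7.14 g/cm³ = 37.33 g·m⁻²·a⁻¹

r_corr = 37.3 g·m⁻²·a⁻¹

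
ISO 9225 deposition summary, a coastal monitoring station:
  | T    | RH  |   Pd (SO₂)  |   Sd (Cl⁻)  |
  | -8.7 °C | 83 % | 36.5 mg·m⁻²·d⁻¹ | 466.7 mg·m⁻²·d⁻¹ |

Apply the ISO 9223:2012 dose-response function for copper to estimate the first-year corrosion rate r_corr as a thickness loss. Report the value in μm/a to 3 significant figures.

r_corr = 0.869 μm/a

copper: temperature factor f = +0.126·(-18.7) = -2.3562
  SO₂ term: 0.0053·36.5^0.26·exp(0.059·83-2.3562) = 0.1714
  Sd branch = 0.01025·Sd^0.27·e^(0.036·RH+0.049·T) = 0.6981 μm/a
  sum: 0.1714 + 0.6981 → r_corr = 0.8694 μm/a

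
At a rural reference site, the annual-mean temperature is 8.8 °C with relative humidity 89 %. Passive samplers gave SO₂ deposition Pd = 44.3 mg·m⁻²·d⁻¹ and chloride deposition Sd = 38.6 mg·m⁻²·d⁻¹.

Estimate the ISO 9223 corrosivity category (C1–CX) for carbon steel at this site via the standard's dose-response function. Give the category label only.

carbon steel: T≤10 °C ⇒ hinge +0.150·(8.8−10) = -0.1800
  Pd branch = 1.77·Pd^0.52·e^(0.02·RH+f) = 62.95 μm/a
  Cl⁻ term: 0.102·38.6^0.62·exp(0.033·89+0.04·8.8) = 26.34
  r_corr = 62.95 + 26.34 = 89.29 μm/a
89.3 μm/a falls in (80, 200] for carbon steel → category C5

C5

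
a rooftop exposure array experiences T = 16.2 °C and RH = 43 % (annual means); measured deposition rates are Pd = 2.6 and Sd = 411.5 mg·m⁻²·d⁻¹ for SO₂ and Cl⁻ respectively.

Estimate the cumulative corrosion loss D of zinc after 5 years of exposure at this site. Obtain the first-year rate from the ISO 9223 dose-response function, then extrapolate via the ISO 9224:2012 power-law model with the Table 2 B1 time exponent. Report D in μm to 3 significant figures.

zinc: T>10 °C ⇒ hinge -0.071·(16.2−10) = -0.4402
  sulphur-dioxide contribution → 0.09142 μm/a
  chloride contribution → 3.024 μm/a
  ⇒ r_corr(zinc) = 3.116 μm/a
Power-law: D(5) = r_corr · 5^0.813
  D(5) = 3.116 × 5^0.813 = 3.116 × 3.701 = 11.53 μm

D(5) = 11.5 μm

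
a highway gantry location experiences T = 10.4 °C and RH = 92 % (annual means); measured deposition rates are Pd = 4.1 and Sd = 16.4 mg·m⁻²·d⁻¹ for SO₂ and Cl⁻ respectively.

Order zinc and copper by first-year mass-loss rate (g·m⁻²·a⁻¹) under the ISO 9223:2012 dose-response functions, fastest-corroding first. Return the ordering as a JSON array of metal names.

zinc: T>10 °C ⇒ hinge -0.071·(10.4−10) = -0.0284
  SO₂ term: 0.0129·4.1^0.44·exp(0.046·92-0.0284) = 1.606
  Sd branch = 0.0175·Sd^0.57·e^(0.008·RH+0.085·T) = 0.4356 μm/a
  r_corr = 1.606 + 0.4356 = 2.042 μm/a
  mass loss = 2.042 μm/a × 7.14 g/cm³ = 14.58 g·m⁻²·a⁻¹
copper: T>10 °C ⇒ hinge -0.080·(10.4−10) = -0.0320
  Pd branch = 0.0053·Pd^0.26·e^(0.059·RH+f) = 1.687 μm/a
  Cl⁻ term: 0.01025·16.4^0.27·exp(0.036·92+0.049·10.4) = 0.9964
  r_corr = 1.687 + 0.9964 = 2.683 μm/a
  mass loss = 2.683 μm/a × 8.96 g/cm³ = 24.04 g·m⁻²·a⁻¹
Ordering by g·m⁻²·a⁻¹: copper (24) > zinc (14.6)

["copper", "zinc"]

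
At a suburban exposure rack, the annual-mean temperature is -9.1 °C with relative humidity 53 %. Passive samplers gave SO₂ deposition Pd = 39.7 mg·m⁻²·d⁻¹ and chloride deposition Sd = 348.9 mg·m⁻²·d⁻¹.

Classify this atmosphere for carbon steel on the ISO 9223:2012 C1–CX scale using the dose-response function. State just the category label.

C2

carbon steel: f(T) = +0.150·(T−10) [T≤10 °C] = -2.8650
  sulphur-dioxide contribution → 1.974 μm/a
  chloride contribution → 15.37 μm/a
  total first-year rate 17.34 μm/a
Category bounds: 1.3…25 μm/a bracket r_corr ⇒ C2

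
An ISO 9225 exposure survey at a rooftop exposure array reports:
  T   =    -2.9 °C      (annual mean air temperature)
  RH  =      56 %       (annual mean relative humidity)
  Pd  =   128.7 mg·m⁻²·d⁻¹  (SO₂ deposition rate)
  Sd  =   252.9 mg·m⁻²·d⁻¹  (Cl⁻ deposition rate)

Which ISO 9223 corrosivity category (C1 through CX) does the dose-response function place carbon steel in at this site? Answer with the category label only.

carbon steel: T≤10 °C ⇒ hinge +0.150·(-2.9−10) = -1.9350
  sulphur-dioxide contribution → 9.795 μm/a
  chloride contribution → 17.81 μm/a
  ⇒ r_corr(carbon steel) = 27.6 μm/a
27.6 μm/a falls in (25, 50] for carbon steel → category C3

C3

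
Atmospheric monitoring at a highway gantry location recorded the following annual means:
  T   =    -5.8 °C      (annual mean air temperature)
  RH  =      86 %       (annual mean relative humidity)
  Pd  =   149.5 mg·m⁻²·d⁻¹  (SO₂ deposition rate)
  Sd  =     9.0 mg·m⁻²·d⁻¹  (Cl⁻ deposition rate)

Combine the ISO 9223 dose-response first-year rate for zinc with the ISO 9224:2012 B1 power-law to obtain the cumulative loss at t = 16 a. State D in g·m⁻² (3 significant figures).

zinc: T≤10 °C ⇒ hinge +0.038·(-5.8−10) = -0.6004
  sulphur-dioxide contribution → 3.348 μm/a
  chloride contribution → 0.07441 μm/a
  total first-year rate 3.422 μm/a
ISO 9224: D(t) = r_corr · t^b with b = 0.813 (zinc, B1)
  D(16) = 3.422 × 16^0.813 = 3.422 × 9.527 = 32.6 μm
  Mass loss = 32.6 μm × 7.14 g/cm³ = 232.8 g·m⁻²

D(16) = 233 g·m⁻²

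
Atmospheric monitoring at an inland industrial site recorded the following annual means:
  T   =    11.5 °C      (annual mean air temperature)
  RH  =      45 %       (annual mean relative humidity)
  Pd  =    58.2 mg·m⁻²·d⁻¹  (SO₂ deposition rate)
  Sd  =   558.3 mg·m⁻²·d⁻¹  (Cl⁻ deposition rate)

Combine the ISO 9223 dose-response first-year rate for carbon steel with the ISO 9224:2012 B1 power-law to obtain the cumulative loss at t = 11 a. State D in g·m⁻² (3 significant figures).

carbon steel: f(T) = -0.054·(T−10) [T>10 °C] = -0.0810
  Pd branch = 1.77·Pd^0.52·e^(0.02·RH+f) = 33.22 μm/a
  Cl⁻ term: 0.102·558.3^0.62·exp(0.033·45+0.04·11.5) = 36
  r_corr = 33.22 + 36 = 69.23 μm/a
Long-term exponent b (ISO 9224 Table 2, B1) = 0.523
  D(11) = 69.23 × 11^0.523 = 69.23 × 3.505 = 242.6 μm
  Mass loss = 242.6 μm × 7.85 g/cm³ = 1905 g·m⁻²

D(11) = 1.90e+03 g·m⁻²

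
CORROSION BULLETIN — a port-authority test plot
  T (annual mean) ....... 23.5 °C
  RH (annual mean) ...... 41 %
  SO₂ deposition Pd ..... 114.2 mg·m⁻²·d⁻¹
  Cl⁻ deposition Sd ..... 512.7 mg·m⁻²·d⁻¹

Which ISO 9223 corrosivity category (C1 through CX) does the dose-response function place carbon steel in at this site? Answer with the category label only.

C4

carbon steel: T>10 °C ⇒ hinge -0.054·(23.5−10) = -0.7290
  Pd branch = 1.77·Pd^0.52·e^(0.02·RH+f) = 22.78 μm/a
  Cl⁻ term: 0.102·512.7^0.62·exp(0.033·41+0.04·23.5) = 48.37
  r_corr = 22.78 + 48.37 = 71.14 μm/a
ISO 9223 Table 2 (carbon steel): 50 < 71.1 ≤ 80 μm/a ⇒ C4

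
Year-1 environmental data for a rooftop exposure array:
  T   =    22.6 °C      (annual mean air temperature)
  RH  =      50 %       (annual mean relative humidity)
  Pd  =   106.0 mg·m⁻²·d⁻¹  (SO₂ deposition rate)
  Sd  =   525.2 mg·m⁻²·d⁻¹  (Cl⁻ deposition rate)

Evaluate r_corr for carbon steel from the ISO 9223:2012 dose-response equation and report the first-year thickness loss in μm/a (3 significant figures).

carbon steel: T>10 °C ⇒ hinge -0.054·(22.6−10) = -0.6804
  sulphur-dioxide contribution → 27.54 μm/a
  chloride contribution → 63.74 μm/a
  ⇒ r_corr(carbon steel) = 91.27 μm/a

r_corr = 91.3 μm/a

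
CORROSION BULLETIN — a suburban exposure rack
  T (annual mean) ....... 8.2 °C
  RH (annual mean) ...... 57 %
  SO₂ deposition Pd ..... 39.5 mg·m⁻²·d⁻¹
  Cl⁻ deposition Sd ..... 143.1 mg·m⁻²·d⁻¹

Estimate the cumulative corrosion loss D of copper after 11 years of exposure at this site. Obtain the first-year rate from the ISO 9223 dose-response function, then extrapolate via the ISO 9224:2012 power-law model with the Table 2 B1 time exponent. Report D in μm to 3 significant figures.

copper: T≤10 °C ⇒ hinge +0.126·(8.2−10) = -0.2268
  Pd branch = 0.0053·Pd^0.26·e^(0.059·RH+f) = 0.3173 μm/a
  Sd branch = 0.01025·Sd^0.27·e^(0.036·RH+0.049·T) = 0.4554 μm/a
  sum: 0.3173 + 0.4554 → r_corr = 0.7727 μm/a
Long-term exponent b (ISO 9224 Table 2, B1) = 0.667
  D(11) = 0.7727 × 11^0.667 = 0.7727 × 4.95 = 3.825 μm

D(11) = 3.82 μm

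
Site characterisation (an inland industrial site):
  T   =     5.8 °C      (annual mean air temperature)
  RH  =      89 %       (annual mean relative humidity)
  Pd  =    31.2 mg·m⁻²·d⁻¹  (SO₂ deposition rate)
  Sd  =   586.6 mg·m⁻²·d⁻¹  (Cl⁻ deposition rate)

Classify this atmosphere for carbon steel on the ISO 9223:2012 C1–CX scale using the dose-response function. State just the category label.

carbon steel: T≤10 °C ⇒ hinge +0.150·(5.8−10) = -0.6300
  Pd branch = 1.77·Pd^0.52·e^(0.02·RH+f) = 33.45 μm/a
  Sd branch = 0.102·Sd^0.62·e^(0.033·RH+0.04·T) = 126.3 μm/a
  sum: 33.45 + 126.3 → r_corr = 159.7 μm/a
160 μm/a falls in (80, 200] for carbon steel → category C5

C5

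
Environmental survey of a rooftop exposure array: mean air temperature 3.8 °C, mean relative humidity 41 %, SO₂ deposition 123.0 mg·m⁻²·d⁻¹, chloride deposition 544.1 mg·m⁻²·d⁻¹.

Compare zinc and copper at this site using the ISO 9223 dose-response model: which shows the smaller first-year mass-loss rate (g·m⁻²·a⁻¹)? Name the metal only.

copper

zinc: temperature factor f = +0.038·(-6.2) = -0.2356
  Pd branch = 0.0129·Pd^0.44·e^(0.046·RH+f) = 0.5584 μm/a
  Cl⁻ term: 0.0175·544.1^0.57·exp(0.008·41+0.085·3.8) = 1.216
  sum: 0.5584 + 1.216 → r_corr = 1.775 μm/a
  mass loss = 1.775 μm/a × 7.14 g/cm³ = 12.67 g·m⁻²·a⁻¹
copper: temperature factor f = +0.126·(-6.2) = -0.7812
  Pd branch = 0.0053·Pd^0.26·e^(0.059·RH+f) = 0.09527 μm/a
  Sd branch = 0.01025·Sd^0.27·e^(0.036·RH+0.049·T) = 0.296 μm/a
  sum: 0.09527 + 0.296 → r_corr = 0.3912 μm/a
  mass loss = 0.3912 μm/a × 8.96 g/cm³ = 3.505 g·m⁻²·a⁻¹
Ordering by g·m⁻²·a⁻¹: zinc (12.7) > copper (3.51)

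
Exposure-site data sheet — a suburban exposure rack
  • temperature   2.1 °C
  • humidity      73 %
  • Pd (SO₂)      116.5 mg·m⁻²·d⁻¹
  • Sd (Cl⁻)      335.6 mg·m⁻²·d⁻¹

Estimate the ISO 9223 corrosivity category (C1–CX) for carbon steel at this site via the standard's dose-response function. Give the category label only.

C4

carbon steel: f(T) = +0.150·(T−10) [T≤10 °C] = -1.1850
  sulphur-dioxide contribution → 27.66 μm/a
  chloride contribution → 45.43 μm/a
  ⇒ r_corr(carbon steel) = 73.09 μm/a
Category bounds: 50…80 μm/a bracket r_corr ⇒ C4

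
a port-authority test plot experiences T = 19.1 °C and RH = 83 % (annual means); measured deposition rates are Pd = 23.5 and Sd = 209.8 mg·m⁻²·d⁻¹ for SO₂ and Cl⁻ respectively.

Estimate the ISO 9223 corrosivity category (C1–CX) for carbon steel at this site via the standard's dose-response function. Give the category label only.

C5

carbon steel: f(T) = -0.054·(T−10) [T>10 °C] = -0.4914
  Pd branch = 1.77·Pd^0.52·e^(0.02·RH+f) = 29.41 μm/a
  Sd branch = 0.102·Sd^0.62·e^(0.033·RH+0.04·T) = 93.21 μm/a
  r_corr = 29.41 + 93.21 = 122.6 μm/a
ISO 9223 Table 2 (carbon steel): 80 < 123 ≤ 200 μm/a ⇒ C5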